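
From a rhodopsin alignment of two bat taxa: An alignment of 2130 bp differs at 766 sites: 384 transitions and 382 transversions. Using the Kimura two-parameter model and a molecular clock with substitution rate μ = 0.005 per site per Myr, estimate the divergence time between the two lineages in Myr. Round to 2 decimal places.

49.92

P = 384/2130 ≈ 0.180282 and Q = 382/2130 ≈ 0.179343.
Under the Kimura two-parameter model, d = −½ ln(1 − 2P − Q) − ¼ ln(1 − 2Q).
1 − 2P − Q = 0.460093, giving −½ ln(0.460093) = 0.388163.
1 − 2Q = 0.641314, giving −¼ ln(0.641314) = 0.111059.
d = 0.388163 + 0.111059 = 0.499222.
Under a molecular clock d = 2μt, so t = d/(2μ) = 0.499222 / (2 × 0.005) = 49.92 Myr.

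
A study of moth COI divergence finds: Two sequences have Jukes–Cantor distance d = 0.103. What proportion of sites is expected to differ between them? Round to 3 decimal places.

p = (3/4)(1 − e^(−4d/3)) = 0.75 × (1 − e^(-0.137333)) = 0.75 × (1 − 0.871680) = 0.096240.

0.096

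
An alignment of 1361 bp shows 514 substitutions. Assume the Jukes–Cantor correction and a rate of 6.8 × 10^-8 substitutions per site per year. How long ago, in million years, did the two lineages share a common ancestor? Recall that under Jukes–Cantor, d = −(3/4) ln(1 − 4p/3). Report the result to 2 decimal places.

p = 514/1361 ≈ 0.377663.
d = −(3/4) ln(1 − 4p/3) = −0.75 ln(1 − 0.503551) = −0.75 ln(0.496449)
  = −0.75 × (-0.700275) = 0.525206 substitutions/site.
Under a molecular clock d = 2μt, so t = d/(2μ) = 0.525206 / (2 × 6.8 × 10^-8) = 3.86 million years.

3.86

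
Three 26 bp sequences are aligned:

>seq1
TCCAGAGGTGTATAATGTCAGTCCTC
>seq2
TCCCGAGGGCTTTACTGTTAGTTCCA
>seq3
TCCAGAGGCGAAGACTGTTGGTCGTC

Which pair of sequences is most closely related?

seq1 and seq3

seq1–seq2: 9/26 differ, p = 0.346, d = 0.464.
seq1–seq3: 7/26 differ, p = 0.269, d = 0.334.
seq2–seq3: 11/26 differ, p = 0.423, d = 0.623.
The smallest distance is between seq1 and seq3.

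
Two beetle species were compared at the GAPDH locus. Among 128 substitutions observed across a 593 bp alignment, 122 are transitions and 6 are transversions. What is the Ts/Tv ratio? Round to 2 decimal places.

R = 122/6 = 20.333333… ≈ 20.33 (to 2 d.p.).

20.33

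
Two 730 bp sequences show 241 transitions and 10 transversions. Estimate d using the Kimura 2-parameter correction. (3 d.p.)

0.567

P = 241/730 ≈ 0.330137 and Q = 10/730 ≈ 0.013699.
Under the Kimura two-parameter model, d = −½ ln(1 − 2P − Q) − ¼ ln(1 − 2Q).
1 − 2P − Q = 0.326027, giving −½ ln(0.326027) = 0.560388.
1 − 2Q = 0.972602, giving −¼ ln(0.972602) = 0.006945.
d = 0.560388 + 0.006945 = 0.567333.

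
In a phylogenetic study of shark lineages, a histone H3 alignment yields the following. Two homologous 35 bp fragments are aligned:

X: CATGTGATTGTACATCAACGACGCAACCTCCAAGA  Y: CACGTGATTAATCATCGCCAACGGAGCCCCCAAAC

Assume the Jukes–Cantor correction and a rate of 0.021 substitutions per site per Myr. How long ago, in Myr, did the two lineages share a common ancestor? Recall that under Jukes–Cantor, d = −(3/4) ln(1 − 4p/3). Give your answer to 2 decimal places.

The sequences differ at 12 of 35 sites, so p = 12/35 ≈ 0.342857.
d = −(3/4) ln(1 − 4p/3) = −0.75 ln(1 − 0.457143) = −0.75 ln(0.542857)
  = −0.75 × (-0.610909) = 0.458182 substitutions/site.
Under a molecular clock d = 2μt, so t = d/(2μ) = 0.458182 / (2 × 0.021) = 10.91 Myr.

10.91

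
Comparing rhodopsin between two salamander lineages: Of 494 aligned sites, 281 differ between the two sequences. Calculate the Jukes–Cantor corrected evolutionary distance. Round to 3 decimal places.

1.065

p = 281/494 ≈ 0.568826.
d = −(3/4) ln(1 − 4p/3) = −0.75 ln(1 − 0.758435) = −0.75 ln(0.241565)
  = −0.75 × (-1.420617) = 1.065463 substitutions/site.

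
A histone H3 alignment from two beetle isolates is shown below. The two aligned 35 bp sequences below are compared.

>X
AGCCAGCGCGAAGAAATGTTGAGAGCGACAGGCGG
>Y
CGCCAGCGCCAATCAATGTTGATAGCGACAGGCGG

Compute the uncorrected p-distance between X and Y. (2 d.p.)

The sequences differ at 5 of 35 positions (sites 1, 10, 13, 14, 23).
p = 5/35 = 0.142857… ≈ 0.14 (to 2 d.p.).

0.14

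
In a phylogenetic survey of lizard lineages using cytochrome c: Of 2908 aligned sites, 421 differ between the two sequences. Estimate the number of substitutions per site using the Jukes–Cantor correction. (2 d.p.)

0.16

p = 421/2908 ≈ 0.144773.
d = −(3/4) ln(1 − 4p/3) = −0.75 ln(1 − 0.193031) = −0.75 ln(0.806969)
  = −0.75 × (-0.214470) = 0.160853 substitutions/site.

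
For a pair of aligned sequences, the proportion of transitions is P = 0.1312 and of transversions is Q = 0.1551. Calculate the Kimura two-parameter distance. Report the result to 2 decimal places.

0.36

Under the Kimura two-parameter model, d = −½ ln(1 − 2P − Q) − ¼ ln(1 − 2Q).
1 − 2P − Q = 0.5825, giving −½ ln(0.5825) = 0.270213.
1 − 2Q = 0.6898, giving −¼ ln(0.6898) = 0.092838.
d = 0.270213 + 0.092838 = 0.363051.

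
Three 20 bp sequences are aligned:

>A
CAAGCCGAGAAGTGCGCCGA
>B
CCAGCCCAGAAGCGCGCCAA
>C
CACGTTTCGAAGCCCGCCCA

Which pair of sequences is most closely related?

A and B

A–B: 4/20 differ, p = 0.200, d = 0.233.
A–C: 8/20 differ, p = 0.400, d = 0.572.
B–C: 8/20 differ, p = 0.400, d = 0.572.
The smallest distance is between A and B.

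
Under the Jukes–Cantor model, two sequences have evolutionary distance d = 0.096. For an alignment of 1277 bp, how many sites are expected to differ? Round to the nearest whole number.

Invert JC69: p = (3/4)(1 − e^(−4d/3)) = 0.75 × (1 − e^(-0.128)) = 0.75 × (1 − 0.879853) = 0.090110.
Expected differing sites = pL ≈ 0.090110 × 1277 = 115.07047 ≈ 115.

115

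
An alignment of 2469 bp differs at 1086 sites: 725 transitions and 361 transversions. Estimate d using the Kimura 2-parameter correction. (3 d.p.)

P = 725/2469 ≈ 0.293641 and Q = 361/2469 ≈ 0.146213.
Under the Kimura two-parameter model, d = −½ ln(1 − 2P − Q) − ¼ ln(1 − 2Q).
1 − 2P − Q = 0.266505, giving −½ ln(0.266505) = 0.661181.
1 − 2Q = 0.707574, giving −¼ ln(0.707574) = 0.086478.
d = 0.661181 + 0.086478 = 0.747659.

0.748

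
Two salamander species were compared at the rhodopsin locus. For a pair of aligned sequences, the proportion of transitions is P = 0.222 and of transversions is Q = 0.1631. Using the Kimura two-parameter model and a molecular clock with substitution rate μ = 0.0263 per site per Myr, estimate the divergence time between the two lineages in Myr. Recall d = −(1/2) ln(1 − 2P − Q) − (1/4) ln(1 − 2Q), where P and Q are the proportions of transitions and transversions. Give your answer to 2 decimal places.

10.76

Under the Kimura two-parameter model, d = −½ ln(1 − 2P − Q) − ¼ ln(1 − 2Q).
1 − 2P − Q = 0.3929, giving −½ ln(0.3929) = 0.467100.
1 − 2Q = 0.6738, giving −¼ ln(0.6738) = 0.098705.
d = 0.467100 + 0.098705 = 0.565805.
Under a molecular clock d = 2μt, so t = d/(2μ) = 0.565805 / (2 × 0.0263) = 10.76 Myr.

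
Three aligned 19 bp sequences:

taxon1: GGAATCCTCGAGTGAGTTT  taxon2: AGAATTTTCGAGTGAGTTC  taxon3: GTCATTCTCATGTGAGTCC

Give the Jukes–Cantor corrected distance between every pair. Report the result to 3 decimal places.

taxon1–taxon2: 4/19 sites differ → p ≈ 0.210526, d = −0.75 ln(1 − 0.280701) = 0.247109 ≈ 0.247.
taxon1–taxon3: 7/19 sites differ → p ≈ 0.368421, d = −0.75 ln(1 − 0.491228) = 0.506816 ≈ 0.507.
taxon2–taxon3: 7/19 sites differ → p ≈ 0.368421, d = −0.75 ln(1 − 0.491228) = 0.506816 ≈ 0.507.

d(taxon1,taxon2) = 0.247, d(taxon1,taxon3) = 0.507, d(taxon2,taxon3) = 0.507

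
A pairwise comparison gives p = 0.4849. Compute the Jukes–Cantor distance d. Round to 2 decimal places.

d = −(3/4) ln(1 − 4p/3) = −0.75 ln(1 − 0.646533) = −0.75 ln(0.353467)
  = −0.75 × (-1.039965) = 0.779974 substitutions/site.

0.78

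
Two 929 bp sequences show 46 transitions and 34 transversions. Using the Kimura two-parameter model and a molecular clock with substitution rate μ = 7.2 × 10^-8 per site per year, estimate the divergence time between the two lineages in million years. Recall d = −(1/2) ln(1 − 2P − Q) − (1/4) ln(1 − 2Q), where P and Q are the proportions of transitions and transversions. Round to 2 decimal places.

P = 46/929 ≈ 0.049516 and Q = 34/929 ≈ 0.036598.
Under the Kimura two-parameter model, d = −½ ln(1 − 2P − Q) − ¼ ln(1 − 2Q).
1 − 2P − Q = 0.86437, giving −½ ln(0.86437) = 0.072877.
1 − 2Q = 0.926804, giving −¼ ln(0.926804) = 0.019003.
d = 0.072877 + 0.019003 = 0.091880.
Under a molecular clock d = 2μt, so t = d/(2μ) = 0.091880 / (2 × 7.2 × 10^-8) = 0.64 million years.

0.64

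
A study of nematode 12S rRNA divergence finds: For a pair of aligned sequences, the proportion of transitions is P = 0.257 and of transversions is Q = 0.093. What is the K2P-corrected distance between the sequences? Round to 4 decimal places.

0.5184

Under the Kimura two-parameter model, d = −½ ln(1 − 2P − Q) − ¼ ln(1 − 2Q).
1 − 2P − Q = 0.393, giving −½ ln(0.393) = 0.466973.
1 − 2Q = 0.814, giving −¼ ln(0.814) = 0.051449.
d = 0.466973 + 0.051449 = 0.518422.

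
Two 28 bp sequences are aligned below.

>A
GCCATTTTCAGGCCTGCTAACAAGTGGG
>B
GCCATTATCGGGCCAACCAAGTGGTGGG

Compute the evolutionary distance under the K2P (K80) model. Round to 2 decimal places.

0.36

Of 28 sites, 4 differences are transitions and 4 are transversions, so P = 4/28 ≈ 0.142857 and Q = 4/28 ≈ 0.142857.
Under the Kimura two-parameter model, d = −½ ln(1 − 2P − Q) − ¼ ln(1 − 2Q).
1 − 2P − Q = 0.571429, giving −½ ln(0.571429) = 0.279808.
1 − 2Q = 0.714286, giving −¼ ln(0.714286) = 0.084118.
d = 0.279808 + 0.084118 = 0.363926.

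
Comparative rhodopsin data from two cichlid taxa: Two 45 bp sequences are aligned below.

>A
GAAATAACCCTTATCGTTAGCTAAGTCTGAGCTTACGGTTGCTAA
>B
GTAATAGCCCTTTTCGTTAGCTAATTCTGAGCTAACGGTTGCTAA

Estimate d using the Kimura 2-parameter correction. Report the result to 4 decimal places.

0.1205

Of 45 sites, 1 differences are transitions and 4 are transversions, so P = 1/45 ≈ 0.022222 and Q = 4/45 ≈ 0.088889.
Under the Kimura two-parameter model, d = −½ ln(1 − 2P − Q) − ¼ ln(1 − 2Q).
1 − 2P − Q = 0.866667, giving −½ ln(0.866667) = 0.071550.
1 − 2Q = 0.822222, giving −¼ ln(0.822222) = 0.048936.
d = 0.071550 + 0.048936 = 0.120486.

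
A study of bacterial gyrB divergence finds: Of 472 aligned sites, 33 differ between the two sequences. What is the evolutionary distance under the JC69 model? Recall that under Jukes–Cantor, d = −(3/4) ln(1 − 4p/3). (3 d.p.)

p = 33/472 ≈ 0.069915.
d = −(3/4) ln(1 − 4p/3) = −0.75 ln(1 − 0.09322) = −0.75 ln(0.90678)
  = −0.75 × (-0.097855) = 0.073391 substitutions/site.

0.073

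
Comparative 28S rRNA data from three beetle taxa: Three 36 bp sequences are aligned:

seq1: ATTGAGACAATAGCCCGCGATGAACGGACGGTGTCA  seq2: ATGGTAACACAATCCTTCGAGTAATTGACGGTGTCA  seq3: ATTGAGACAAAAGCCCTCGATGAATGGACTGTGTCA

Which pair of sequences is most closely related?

seq1 and seq3

seq1–seq2: 12/36 differ, p = 0.333, d = 0.441.
seq1–seq3: 4/36 differ, p = 0.111, d = 0.120.
seq2–seq3: 10/36 differ, p = 0.278, d = 0.347.
The smallest distance is between seq1 and seq3.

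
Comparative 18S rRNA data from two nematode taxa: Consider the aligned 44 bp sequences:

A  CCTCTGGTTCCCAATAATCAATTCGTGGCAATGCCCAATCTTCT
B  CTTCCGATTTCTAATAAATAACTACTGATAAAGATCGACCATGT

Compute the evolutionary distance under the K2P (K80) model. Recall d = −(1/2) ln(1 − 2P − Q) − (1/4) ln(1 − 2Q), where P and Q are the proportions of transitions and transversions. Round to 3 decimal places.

Of 44 sites, 12 differences are transitions and 7 are transversions, so P = 12/44 ≈ 0.272727 and Q = 7/44 ≈ 0.159091.
Under the Kimura two-parameter model, d = −½ ln(1 − 2P − Q) − ¼ ln(1 − 2Q).
1 − 2P − Q = 0.295455, giving −½ ln(0.295455) = 0.609619.
1 − 2Q = 0.681818, giving −¼ ln(0.681818) = 0.095748.
d = 0.609619 + 0.095748 = 0.705367.

0.705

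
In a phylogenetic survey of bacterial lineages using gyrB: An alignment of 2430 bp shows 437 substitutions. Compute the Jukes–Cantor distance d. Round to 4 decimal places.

p = 437/2430 ≈ 0.179835.
d = −(3/4) ln(1 − 4p/3) = −0.75 ln(1 − 0.23978) = −0.75 ln(0.76022)
  = −0.75 × (-0.274147) = 0.205610 substitutions/site.

0.2056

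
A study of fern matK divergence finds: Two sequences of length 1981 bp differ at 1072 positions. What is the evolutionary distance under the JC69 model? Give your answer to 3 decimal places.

0.959

p = 1072/1981 ≈ 0.541141.
d = −(3/4) ln(1 − 4p/3) = −0.75 ln(1 − 0.721521) = −0.75 ln(0.278479)
  = −0.75 × (-1.278413) = 0.958810 substitutions/site.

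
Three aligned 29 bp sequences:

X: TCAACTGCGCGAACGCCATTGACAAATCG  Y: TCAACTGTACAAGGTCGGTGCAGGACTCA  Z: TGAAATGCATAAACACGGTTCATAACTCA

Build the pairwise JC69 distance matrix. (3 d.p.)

X–Y: 14/29 sites differ → p ≈ 0.482759, d = −0.75 ln(1 − 0.643679) = 0.773942 ≈ 0.774.
X–Z: 12/29 sites differ → p ≈ 0.413793, d = −0.75 ln(1 − 0.551724) = 0.601760 ≈ 0.602.
Y–Z: 10/29 sites differ → p ≈ 0.344828, d = −0.75 ln(1 − 0.459771) = 0.461822 ≈ 0.462.

d(X,Y) = 0.774, d(X,Z) = 0.602, d(Y,Z) = 0.462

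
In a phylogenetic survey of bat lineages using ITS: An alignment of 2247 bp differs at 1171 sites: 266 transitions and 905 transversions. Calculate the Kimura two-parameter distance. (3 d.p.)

P = 266/2247 ≈ 0.11838 and Q = 905/2247 ≈ 0.402759.
Under the Kimura two-parameter model, d = −½ ln(1 − 2P − Q) − ¼ ln(1 − 2Q).
1 − 2P − Q = 0.360481, giving −½ ln(0.360481) = 0.510158.
1 − 2Q = 0.194482, giving −¼ ln(0.194482) = 0.409354.
d = 0.510158 + 0.409354 = 0.919512.

0.920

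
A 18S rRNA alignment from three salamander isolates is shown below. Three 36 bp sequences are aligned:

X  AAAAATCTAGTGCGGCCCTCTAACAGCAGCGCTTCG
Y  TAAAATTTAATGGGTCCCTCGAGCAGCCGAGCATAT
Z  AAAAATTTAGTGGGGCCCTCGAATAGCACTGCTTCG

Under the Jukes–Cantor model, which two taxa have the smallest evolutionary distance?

X–Y: 12/36 differ, p = 0.333, d = 0.441.
X–Z: 6/36 differ, p = 0.167, d = 0.188.
Y–Z: 11/36 differ, p = 0.306, d = 0.392.
The smallest distance is between X and Z.

X and Z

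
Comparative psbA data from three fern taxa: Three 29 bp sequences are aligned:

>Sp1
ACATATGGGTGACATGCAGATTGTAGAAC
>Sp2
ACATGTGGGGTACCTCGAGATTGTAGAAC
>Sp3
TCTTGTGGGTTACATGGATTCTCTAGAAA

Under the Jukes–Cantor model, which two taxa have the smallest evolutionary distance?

Sp1 and Sp2

Sp1–Sp2: 6/29 differ, p = 0.207, d = 0.242.
Sp1–Sp3: 10/29 differ, p = 0.345, d = 0.462.
Sp2–Sp3: 10/29 differ, p = 0.345, d = 0.462.
The smallest distance is between Sp1 and Sp2.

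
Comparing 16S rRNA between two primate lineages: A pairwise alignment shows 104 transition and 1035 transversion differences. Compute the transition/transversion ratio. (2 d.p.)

0.10

R = 104/1035 = 0.100483… ≈ 0.10 (to 2 d.p.).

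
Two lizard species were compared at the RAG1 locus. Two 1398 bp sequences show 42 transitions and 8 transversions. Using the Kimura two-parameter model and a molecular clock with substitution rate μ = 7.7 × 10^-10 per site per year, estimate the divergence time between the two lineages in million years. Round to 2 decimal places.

23.97

P = 42/1398 ≈ 0.030043 and Q = 8/1398 ≈ 0.005722.
Under the Kimura two-parameter model, d = −½ ln(1 − 2P − Q) − ¼ ln(1 − 2Q).
1 − 2P − Q = 0.934192, giving −½ ln(0.934192) = 0.034037.
1 − 2Q = 0.988556, giving −¼ ln(0.988556) = 0.002877.
d = 0.034037 + 0.002877 = 0.036914.
Under a molecular clock d = 2μt, so t = d/(2μ) = 0.036914 / (2 × 7.7 × 10^-10) = 23.97 million years.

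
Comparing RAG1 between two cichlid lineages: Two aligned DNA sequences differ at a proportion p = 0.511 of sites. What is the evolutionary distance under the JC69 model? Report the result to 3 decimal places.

d = −(3/4) ln(1 − 4p/3) = −0.75 ln(1 − 0.681333) = −0.75 ln(0.318667)
  = −0.75 × (-1.143609) = 0.857707 substitutions/site.

0.858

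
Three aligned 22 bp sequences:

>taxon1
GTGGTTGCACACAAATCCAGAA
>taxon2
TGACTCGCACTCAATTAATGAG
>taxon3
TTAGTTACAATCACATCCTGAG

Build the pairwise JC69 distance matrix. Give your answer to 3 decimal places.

d(taxon1,taxon2) = 0.824, d(taxon1,taxon3) = 0.497, d(taxon2,taxon3) = 0.591

taxon1–taxon2: 11/22 sites differ → p = 0.5, d = −0.75 ln(1 − 0.666667) = 0.823960 ≈ 0.824.
taxon1–taxon3: 8/22 sites differ → p ≈ 0.363636, d = −0.75 ln(1 − 0.484848) = 0.497470 ≈ 0.497.
taxon2–taxon3: 9/22 sites differ → p ≈ 0.409091, d = −0.75 ln(1 − 0.545455) = 0.591344 ≈ 0.591.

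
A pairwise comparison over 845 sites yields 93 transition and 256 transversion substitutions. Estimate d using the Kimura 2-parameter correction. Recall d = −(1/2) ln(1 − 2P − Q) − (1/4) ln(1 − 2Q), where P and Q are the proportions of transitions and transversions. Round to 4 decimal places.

0.6030

P = 93/845 ≈ 0.110059 and Q = 256/845 ≈ 0.302959.
Under the Kimura two-parameter model, d = −½ ln(1 − 2P − Q) − ¼ ln(1 − 2Q).
1 − 2P − Q = 0.476923, giving −½ ln(0.476923) = 0.370200.
1 − 2Q = 0.394082, giving −¼ ln(0.394082) = 0.232799.
d = 0.370200 + 0.232799 = 0.602999.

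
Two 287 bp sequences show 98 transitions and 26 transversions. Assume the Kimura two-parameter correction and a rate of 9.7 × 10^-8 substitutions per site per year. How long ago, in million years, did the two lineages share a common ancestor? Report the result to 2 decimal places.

4.09

P = 98/287 ≈ 0.341463 and Q = 26/287 ≈ 0.090592.
Under the Kimura two-parameter model, d = −½ ln(1 − 2P − Q) − ¼ ln(1 − 2Q).
1 − 2P − Q = 0.226482, giving −½ ln(0.226482) = 0.742545.
1 − 2Q = 0.818816, giving −¼ ln(0.818816) = 0.049974.
d = 0.742545 + 0.049974 = 0.792519.
Under a molecular clock d = 2μt, so t = d/(2μ) = 0.792519 / (2 × 9.7 × 10^-8) = 4.09 million years.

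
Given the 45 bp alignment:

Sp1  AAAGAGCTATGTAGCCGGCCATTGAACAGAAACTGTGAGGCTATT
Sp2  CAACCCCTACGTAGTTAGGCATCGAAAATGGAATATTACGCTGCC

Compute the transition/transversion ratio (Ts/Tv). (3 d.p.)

1.100

Transitions are A↔G and C↔T; transversions are all other mismatches.
Transitions: 11. Transversions: 10.
R = 11/10 = 1.100.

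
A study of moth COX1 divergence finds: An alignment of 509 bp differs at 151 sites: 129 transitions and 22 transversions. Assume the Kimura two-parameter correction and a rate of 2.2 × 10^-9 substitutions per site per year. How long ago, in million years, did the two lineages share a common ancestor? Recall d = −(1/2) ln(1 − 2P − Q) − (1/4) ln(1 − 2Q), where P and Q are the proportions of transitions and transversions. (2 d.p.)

P = 129/509 ≈ 0.253438 and Q = 22/509 ≈ 0.043222.
Under the Kimura two-parameter model, d = −½ ln(1 − 2P − Q) − ¼ ln(1 − 2Q).
1 − 2P − Q = 0.449902, giving −½ ln(0.449902) = 0.399363.
1 − 2Q = 0.913556, giving −¼ ln(0.913556) = 0.022603.
d = 0.399363 + 0.022603 = 0.421966.
Under a molecular clock d = 2μt, so t = d/(2μ) = 0.421966 / (2 × 2.2 × 10^-9) = 95.90 million years.

95.90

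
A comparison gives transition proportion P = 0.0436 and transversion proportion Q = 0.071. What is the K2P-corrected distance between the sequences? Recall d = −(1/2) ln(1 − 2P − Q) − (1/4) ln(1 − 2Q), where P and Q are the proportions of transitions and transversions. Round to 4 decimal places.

Under the Kimura two-parameter model, d = −½ ln(1 − 2P − Q) − ¼ ln(1 − 2Q).
1 − 2P − Q = 0.8418, giving −½ ln(0.8418) = 0.086106.
1 − 2Q = 0.858, giving −¼ ln(0.858) = 0.038288.
d = 0.086106 + 0.038288 = 0.124394.

0.1244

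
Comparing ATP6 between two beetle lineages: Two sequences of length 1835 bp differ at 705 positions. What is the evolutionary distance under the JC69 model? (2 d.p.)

0.54

p = 705/1835 ≈ 0.384196.
d = −(3/4) ln(1 − 4p/3) = −0.75 ln(1 − 0.512261) = −0.75 ln(0.487739)
  = −0.75 × (-0.717975) = 0.538481 substitutions/site.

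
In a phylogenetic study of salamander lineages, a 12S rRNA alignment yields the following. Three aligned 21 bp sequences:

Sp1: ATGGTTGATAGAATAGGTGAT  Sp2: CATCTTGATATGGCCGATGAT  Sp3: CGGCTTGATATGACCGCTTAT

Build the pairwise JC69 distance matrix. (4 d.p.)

d(Sp1,Sp2) = 0.7557, d(Sp1,Sp3) = 0.6355, d(Sp2,Sp3) = 0.2865

Sp1–Sp2: 10/21 sites differ → p ≈ 0.47619, d = −0.75 ln(1 − 0.63492) = 0.755729 ≈ 0.7557.
Sp1–Sp3: 9/21 sites differ → p ≈ 0.428571, d = −0.75 ln(1 − 0.571428) = 0.635472 ≈ 0.6355.
Sp2–Sp3: 5/21 sites differ → p ≈ 0.238095, d = −0.75 ln(1 − 0.31746) = 0.286451 ≈ 0.2865.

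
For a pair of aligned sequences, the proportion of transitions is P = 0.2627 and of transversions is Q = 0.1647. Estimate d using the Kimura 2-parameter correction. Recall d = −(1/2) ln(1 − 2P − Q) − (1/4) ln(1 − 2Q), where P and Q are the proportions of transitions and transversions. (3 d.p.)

0.686

Under the Kimura two-parameter model, d = −½ ln(1 − 2P − Q) − ¼ ln(1 − 2Q).
1 − 2P − Q = 0.3099, giving −½ ln(0.3099) = 0.585753.
1 − 2Q = 0.6706, giving −¼ ln(0.6706) = 0.099896.
d = 0.585753 + 0.099896 = 0.685649.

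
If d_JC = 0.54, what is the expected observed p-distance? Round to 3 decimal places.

p = (3/4)(1 − e^(−4d/3)) = 0.75 × (1 − e^(-0.72)) = 0.75 × (1 − 0.486752) = 0.384936.

0.385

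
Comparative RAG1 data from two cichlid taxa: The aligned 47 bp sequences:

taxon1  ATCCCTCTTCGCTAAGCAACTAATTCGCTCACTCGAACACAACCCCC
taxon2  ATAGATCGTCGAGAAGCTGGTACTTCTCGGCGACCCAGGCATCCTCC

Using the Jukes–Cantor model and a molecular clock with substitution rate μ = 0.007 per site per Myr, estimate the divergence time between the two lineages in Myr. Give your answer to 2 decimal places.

52.42

The sequences differ at 22 of 47 sites, so p = 22/47 ≈ 0.468085.
d = −(3/4) ln(1 − 4p/3) = −0.75 ln(1 − 0.624113) = −0.75 ln(0.375887)
  = −0.75 × (-0.978467) = 0.733850 substitutions/site.
Under a molecular clock d = 2μt, so t = d/(2μ) = 0.733850 / (2 × 0.007) = 52.42 Myr.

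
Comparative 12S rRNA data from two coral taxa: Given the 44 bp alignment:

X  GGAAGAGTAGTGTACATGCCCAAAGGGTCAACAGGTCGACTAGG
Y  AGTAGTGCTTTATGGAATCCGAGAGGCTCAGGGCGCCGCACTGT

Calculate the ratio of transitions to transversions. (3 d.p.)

0.600

Transitions are A↔G and C↔T; transversions are all other mismatches.
Transitions: 9. Transversions: 15.
R = 9/15 = 0.600.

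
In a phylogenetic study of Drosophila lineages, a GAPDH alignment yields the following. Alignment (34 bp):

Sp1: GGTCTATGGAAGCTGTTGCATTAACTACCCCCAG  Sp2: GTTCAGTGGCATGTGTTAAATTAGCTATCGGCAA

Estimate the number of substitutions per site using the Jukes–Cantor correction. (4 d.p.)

The sequences differ at 13 of 34 sites, so p = 13/34 ≈ 0.382353.
d = −(3/4) ln(1 − 4p/3) = −0.75 ln(1 − 0.509804) = −0.75 ln(0.490196)
  = −0.75 × (-0.712950) = 0.534713 substitutions/site.

0.5347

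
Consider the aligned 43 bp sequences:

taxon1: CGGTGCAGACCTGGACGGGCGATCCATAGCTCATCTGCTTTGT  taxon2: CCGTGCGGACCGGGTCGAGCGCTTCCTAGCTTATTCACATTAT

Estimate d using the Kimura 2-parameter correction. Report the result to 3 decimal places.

0.440

Of 43 sites, 8 differences are transitions and 6 are transversions, so P = 8/43 ≈ 0.186047 and Q = 6/43 ≈ 0.139535.
Under the Kimura two-parameter model, d = −½ ln(1 − 2P − Q) − ¼ ln(1 − 2Q).
1 − 2P − Q = 0.488371, giving −½ ln(0.488371) = 0.358340.
1 − 2Q = 0.72093, giving −¼ ln(0.72093) = 0.081803.
d = 0.358340 + 0.081803 = 0.440143.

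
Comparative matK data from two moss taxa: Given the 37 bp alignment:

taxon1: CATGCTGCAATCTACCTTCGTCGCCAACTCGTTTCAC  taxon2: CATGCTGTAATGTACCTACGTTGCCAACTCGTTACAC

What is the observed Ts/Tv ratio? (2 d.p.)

Transitions are A↔G and C↔T; transversions are all other mismatches.
Transitions: 2. Transversions: 3.
R = 2/3 = 0.666666… ≈ 0.67 (to 2 d.p.).

0.67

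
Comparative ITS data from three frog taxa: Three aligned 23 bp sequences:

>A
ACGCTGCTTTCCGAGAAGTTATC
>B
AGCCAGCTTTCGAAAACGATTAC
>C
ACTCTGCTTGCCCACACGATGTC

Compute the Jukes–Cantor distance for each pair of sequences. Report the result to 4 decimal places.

A–B: 10/23 sites differ → p ≈ 0.434783, d = −0.75 ln(1 − 0.579711) = 0.650110 ≈ 0.6501.
A–C: 7/23 sites differ → p ≈ 0.304348, d = −0.75 ln(1 − 0.405797) = 0.390401 ≈ 0.3904.
B–C: 9/23 sites differ → p ≈ 0.391304, d = −0.75 ln(1 − 0.521739) = 0.553199 ≈ 0.5532.

d(A,B) = 0.6501, d(A,C) = 0.3904, d(B,C) = 0.5532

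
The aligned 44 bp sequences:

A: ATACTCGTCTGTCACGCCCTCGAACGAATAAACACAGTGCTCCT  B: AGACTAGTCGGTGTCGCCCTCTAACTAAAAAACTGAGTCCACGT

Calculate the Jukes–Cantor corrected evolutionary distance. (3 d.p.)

0.376

The sequences differ at 13 of 44 sites, so p = 13/44 ≈ 0.295455.
d = −(3/4) ln(1 − 4p/3) = −0.75 ln(1 − 0.39394) = −0.75 ln(0.60606)
  = −0.75 × (-0.500776) = 0.375582 substitutions/site.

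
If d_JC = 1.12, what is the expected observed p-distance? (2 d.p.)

p = (3/4)(1 − e^(−4d/3)) = 0.75 × (1 − e^(-1.493333)) = 0.75 × (1 − 0.224623) = 0.581533.

0.58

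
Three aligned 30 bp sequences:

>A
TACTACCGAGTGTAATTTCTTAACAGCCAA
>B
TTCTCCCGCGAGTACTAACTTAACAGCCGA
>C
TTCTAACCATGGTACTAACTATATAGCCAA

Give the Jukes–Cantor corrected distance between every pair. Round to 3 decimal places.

A–B: 8/30 sites differ → p ≈ 0.266667, d = −0.75 ln(1 − 0.355556) = 0.329526 ≈ 0.330.
A–C: 11/30 sites differ → p ≈ 0.366667, d = −0.75 ln(1 − 0.488889) = 0.503376 ≈ 0.503.
B–C: 10/30 sites differ → p ≈ 0.333333, d = −0.75 ln(1 − 0.444444) = 0.440839 ≈ 0.441.

d(A,B) = 0.330, d(A,C) = 0.503, d(B,C) = 0.441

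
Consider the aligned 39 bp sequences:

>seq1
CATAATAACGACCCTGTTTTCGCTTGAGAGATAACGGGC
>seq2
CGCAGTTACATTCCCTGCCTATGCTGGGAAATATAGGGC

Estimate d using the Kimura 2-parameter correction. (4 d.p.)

Of 39 sites, 11 differences are transitions and 9 are transversions, so P = 11/39 ≈ 0.282051 and Q = 9/39 ≈ 0.230769.
Under the Kimura two-parameter model, d = −½ ln(1 − 2P − Q) − ¼ ln(1 − 2Q).
1 − 2P − Q = 0.205129, giving −½ ln(0.205129) = 0.792058.
1 − 2Q = 0.538462, giving −¼ ln(0.538462) = 0.154760.
d = 0.792058 + 0.154760 = 0.946818.

0.9468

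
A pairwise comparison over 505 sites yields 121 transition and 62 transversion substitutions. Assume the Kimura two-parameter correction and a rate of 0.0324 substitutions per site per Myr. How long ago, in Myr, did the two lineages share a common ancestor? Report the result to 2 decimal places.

P = 121/505 ≈ 0.239604 and Q = 62/505 ≈ 0.122772.
Under the Kimura two-parameter model, d = −½ ln(1 − 2P − Q) − ¼ ln(1 − 2Q).
1 − 2P − Q = 0.39802, giving −½ ln(0.39802) = 0.460627.
1 − 2Q = 0.754456, giving −¼ ln(0.754456) = 0.070440.
d = 0.460627 + 0.070440 = 0.531067.
Under a molecular clock d = 2μt, so t = d/(2μ) = 0.531067 / (2 × 0.0324) = 8.20 Myr.

8.20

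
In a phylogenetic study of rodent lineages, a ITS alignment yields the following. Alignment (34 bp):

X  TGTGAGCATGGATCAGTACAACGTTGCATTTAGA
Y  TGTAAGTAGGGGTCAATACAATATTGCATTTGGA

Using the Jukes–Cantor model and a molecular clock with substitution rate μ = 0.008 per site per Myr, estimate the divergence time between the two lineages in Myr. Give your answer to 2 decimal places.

17.65

The sequences differ at 8 of 34 sites (4, 7, 9, 12, 16, 22, 23, 32), so p = 8/34 ≈ 0.235294.
d = −(3/4) ln(1 − 4p/3) = −0.75 ln(1 − 0.313725) = −0.75 ln(0.686275)
  = −0.75 × (-0.376477) = 0.282358 substitutions/site.
Under a molecular clock d = 2μt, so t = d/(2μ) = 0.282358 / (2 × 0.008) = 17.65 Myr.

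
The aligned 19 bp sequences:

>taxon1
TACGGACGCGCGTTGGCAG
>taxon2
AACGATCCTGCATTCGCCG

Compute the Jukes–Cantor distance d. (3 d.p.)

The sequences differ at 8 of 19 sites (1, 5, 6, 8, 9, 12, 15, 18), so p = 8/19 ≈ 0.421053.
d = −(3/4) ln(1 − 4p/3) = −0.75 ln(1 − 0.561404) = −0.75 ln(0.438596)
  = −0.75 × (-0.824177) = 0.618133 substitutions/site.

0.618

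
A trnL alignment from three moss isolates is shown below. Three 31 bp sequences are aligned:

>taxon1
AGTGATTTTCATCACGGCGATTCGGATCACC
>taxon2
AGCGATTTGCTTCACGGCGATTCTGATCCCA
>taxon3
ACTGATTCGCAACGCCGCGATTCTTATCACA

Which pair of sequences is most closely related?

taxon1 and taxon2

taxon1–taxon2: 6/31 differ, p = 0.194, d = 0.224.
taxon1–taxon3: 9/31 differ, p = 0.290, d = 0.367.
taxon2–taxon3: 9/31 differ, p = 0.290, d = 0.367.
The smallest distance is between taxon1 and taxon2.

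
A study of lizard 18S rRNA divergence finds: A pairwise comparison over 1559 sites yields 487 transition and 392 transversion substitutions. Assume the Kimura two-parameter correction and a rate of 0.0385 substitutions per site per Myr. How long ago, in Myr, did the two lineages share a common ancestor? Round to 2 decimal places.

P = 487/1559 ≈ 0.31238 and Q = 392/1559 ≈ 0.251443.
Under the Kimura two-parameter model, d = −½ ln(1 − 2P − Q) − ¼ ln(1 − 2Q).
1 − 2P − Q = 0.123797, giving −½ ln(0.123797) = 1.044556.
1 − 2Q = 0.497114, giving −¼ ln(0.497114) = 0.174734.
d = 1.044556 + 0.174734 = 1.219290.
Under a molecular clock d = 2μt, so t = d/(2μ) = 1.219290 / (2 × 0.0385) = 15.83 Myr.

15.83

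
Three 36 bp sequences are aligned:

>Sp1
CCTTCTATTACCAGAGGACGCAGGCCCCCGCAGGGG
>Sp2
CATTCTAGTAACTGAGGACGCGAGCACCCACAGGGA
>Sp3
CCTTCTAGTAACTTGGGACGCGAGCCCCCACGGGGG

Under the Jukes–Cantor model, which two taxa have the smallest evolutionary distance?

Sp1–Sp2: 9/36 differ, p = 0.250, d = 0.304.
Sp1–Sp3: 9/36 differ, p = 0.250, d = 0.304.
Sp2–Sp3: 6/36 differ, p = 0.167, d = 0.188.
The smallest distance is between Sp2 and Sp3.

Sp2 and Sp3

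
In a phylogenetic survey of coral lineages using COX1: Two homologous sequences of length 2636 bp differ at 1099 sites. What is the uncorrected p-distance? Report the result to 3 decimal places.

0.417

p = 1099/2636 = 0.416919… ≈ 0.417 (to 3 d.p.).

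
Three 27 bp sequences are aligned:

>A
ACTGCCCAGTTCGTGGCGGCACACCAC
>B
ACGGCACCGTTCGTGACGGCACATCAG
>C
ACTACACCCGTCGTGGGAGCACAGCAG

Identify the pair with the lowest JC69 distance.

A and B

A–B: 6/27 differ, p = 0.222, d = 0.264.
A–C: 9/27 differ, p = 0.333, d = 0.441.
B–C: 8/27 differ, p = 0.296, d = 0.377.
The smallest distance is between A and B.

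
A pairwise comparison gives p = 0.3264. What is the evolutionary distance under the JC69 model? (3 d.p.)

d = −(3/4) ln(1 − 4p/3) = −0.75 ln(1 − 0.4352) = −0.75 ln(0.5648)
  = −0.75 × (-0.571284) = 0.428463 substitutions/site.

0.428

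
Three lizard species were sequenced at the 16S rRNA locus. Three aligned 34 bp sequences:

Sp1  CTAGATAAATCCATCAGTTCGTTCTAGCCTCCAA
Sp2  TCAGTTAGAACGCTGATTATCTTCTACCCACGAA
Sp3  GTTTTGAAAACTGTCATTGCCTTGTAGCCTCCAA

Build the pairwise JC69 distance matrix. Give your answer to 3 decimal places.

Sp1–Sp2: 15/34 sites differ → p ≈ 0.441176, d = −0.75 ln(1 − 0.588235) = 0.665477 ≈ 0.665.
Sp1–Sp3: 12/34 sites differ → p ≈ 0.352941, d = −0.75 ln(1 − 0.470588) = 0.476991 ≈ 0.477.
Sp2–Sp3: 15/34 sites differ → p ≈ 0.441176, d = −0.75 ln(1 − 0.588235) = 0.665477 ≈ 0.665.

d(Sp1,Sp2) = 0.665, d(Sp1,Sp3) = 0.477, d(Sp2,Sp3) = 0.665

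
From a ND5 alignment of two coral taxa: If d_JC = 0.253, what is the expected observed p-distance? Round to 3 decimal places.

0.215

p = (3/4)(1 − e^(−4d/3)) = 0.75 × (1 − e^(-0.337333)) = 0.75 × (1 − 0.713671) = 0.214747.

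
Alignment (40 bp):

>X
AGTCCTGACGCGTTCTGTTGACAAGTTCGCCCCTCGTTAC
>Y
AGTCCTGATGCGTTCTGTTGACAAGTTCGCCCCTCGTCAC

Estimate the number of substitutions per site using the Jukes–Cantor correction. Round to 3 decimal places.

The sequences differ at 2 of 40 sites (9, 38), so p = 2/40 = 0.05.
d = −(3/4) ln(1 − 4p/3) = −0.75 ln(1 − 0.066667) = −0.75 ln(0.933333)
  = −0.75 × (-0.068993) = 0.051745 substitutions/site.

0.052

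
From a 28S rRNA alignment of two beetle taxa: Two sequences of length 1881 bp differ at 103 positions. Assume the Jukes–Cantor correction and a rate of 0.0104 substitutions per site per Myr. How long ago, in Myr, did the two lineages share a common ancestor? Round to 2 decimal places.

2.73

p = 103/1881 ≈ 0.054758.
d = −(3/4) ln(1 − 4p/3) = −0.75 ln(1 − 0.073011) = −0.75 ln(0.926989)
  = −0.75 × (-0.075814) = 0.056861 substitutions/site.
Under a molecular clock d = 2μt, so t = d/(2μ) = 0.056861 / (2 × 0.0104) = 2.73 Myr.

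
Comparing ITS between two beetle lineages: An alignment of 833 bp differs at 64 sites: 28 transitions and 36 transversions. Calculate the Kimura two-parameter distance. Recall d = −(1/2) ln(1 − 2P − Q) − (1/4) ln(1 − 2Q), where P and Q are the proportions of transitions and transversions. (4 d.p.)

P = 28/833 ≈ 0.033613 and Q = 36/833 ≈ 0.043217.
Under the Kimura two-parameter model, d = −½ ln(1 − 2P − Q) − ¼ ln(1 − 2Q).
1 − 2P − Q = 0.889557, giving −½ ln(0.889557) = 0.058516.
1 − 2Q = 0.913566, giving −¼ ln(0.913566) = 0.022600.
d = 0.058516 + 0.022600 = 0.081116.

0.0811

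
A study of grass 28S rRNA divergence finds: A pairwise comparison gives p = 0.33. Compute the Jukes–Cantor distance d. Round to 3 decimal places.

0.435

d = −(3/4) ln(1 − 4p/3) = −0.75 ln(1 − 0.44) = −0.75 ln(0.56)
  = −0.75 × (-0.579818) = 0.434864 substitutions/site.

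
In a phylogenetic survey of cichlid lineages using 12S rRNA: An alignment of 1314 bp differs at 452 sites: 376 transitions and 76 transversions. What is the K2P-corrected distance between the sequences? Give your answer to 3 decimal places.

P = 376/1314 ≈ 0.286149 and Q = 76/1314 ≈ 0.057839.
Under the Kimura two-parameter model, d = −½ ln(1 − 2P − Q) − ¼ ln(1 − 2Q).
1 − 2P − Q = 0.369863, giving −½ ln(0.369863) = 0.497311.
1 − 2Q = 0.884322, giving −¼ ln(0.884322) = 0.030734.
d = 0.497311 + 0.030734 = 0.528045.

0.528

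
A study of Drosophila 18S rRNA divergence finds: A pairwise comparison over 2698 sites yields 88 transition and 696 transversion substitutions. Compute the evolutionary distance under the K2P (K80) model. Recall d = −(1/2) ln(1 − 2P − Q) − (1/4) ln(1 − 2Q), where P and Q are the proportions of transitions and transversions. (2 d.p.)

P = 88/2698 ≈ 0.032617 and Q = 696/2698 ≈ 0.257969.
Under the Kimura two-parameter model, d = −½ ln(1 − 2P − Q) − ¼ ln(1 − 2Q).
1 − 2P − Q = 0.676797, giving −½ ln(0.676797) = 0.195192.
1 − 2Q = 0.484062, giving −¼ ln(0.484062) = 0.181386.
d = 0.195192 + 0.181386 = 0.376578.

0.38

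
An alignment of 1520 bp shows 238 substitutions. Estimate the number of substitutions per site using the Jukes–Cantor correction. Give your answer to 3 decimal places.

0.176

p = 238/1520 ≈ 0.156579.
d = −(3/4) ln(1 − 4p/3) = −0.75 ln(1 − 0.208772) = −0.75 ln(0.791228)
  = −0.75 × (-0.234169) = 0.175627 substitutions/site.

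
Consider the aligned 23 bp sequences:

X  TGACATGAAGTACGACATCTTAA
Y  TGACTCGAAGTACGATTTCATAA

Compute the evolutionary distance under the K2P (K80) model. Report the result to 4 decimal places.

0.2570

Of 23 sites, 2 differences are transitions and 3 are transversions, so P = 2/23 ≈ 0.086957 and Q = 3/23 ≈ 0.130435.
Under the Kimura two-parameter model, d = −½ ln(1 − 2P − Q) − ¼ ln(1 − 2Q).
1 − 2P − Q = 0.695651, giving −½ ln(0.695651) = 0.181454.
1 − 2Q = 0.73913, giving −¼ ln(0.73913) = 0.075570.
d = 0.181454 + 0.075570 = 0.257024.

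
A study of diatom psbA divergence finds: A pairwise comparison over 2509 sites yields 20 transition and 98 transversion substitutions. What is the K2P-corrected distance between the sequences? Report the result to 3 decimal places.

P = 20/2509 ≈ 0.007971 and Q = 98/2509 ≈ 0.039059.
Under the Kimura two-parameter model, d = −½ ln(1 − 2P − Q) − ¼ ln(1 − 2Q).
1 − 2P − Q = 0.944999, giving −½ ln(0.944999) = 0.028286.
1 − 2Q = 0.921882, giving −¼ ln(0.921882) = 0.020335.
d = 0.028286 + 0.020335 = 0.048621.

0.049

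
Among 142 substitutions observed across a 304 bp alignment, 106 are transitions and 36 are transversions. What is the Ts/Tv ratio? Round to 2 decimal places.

2.94

R = 106/36 = 2.944444… ≈ 2.94 (to 2 d.p.).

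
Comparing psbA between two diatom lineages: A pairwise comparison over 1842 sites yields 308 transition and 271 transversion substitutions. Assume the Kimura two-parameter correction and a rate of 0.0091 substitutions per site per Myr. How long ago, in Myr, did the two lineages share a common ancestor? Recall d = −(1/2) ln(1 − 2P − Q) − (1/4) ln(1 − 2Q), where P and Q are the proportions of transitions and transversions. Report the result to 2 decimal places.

P = 308/1842 ≈ 0.16721 and Q = 271/1842 ≈ 0.147123.
Under the Kimura two-parameter model, d = −½ ln(1 − 2P − Q) − ¼ ln(1 − 2Q).
1 − 2P − Q = 0.518457, giving −½ ln(0.518457) = 0.328449.
1 − 2Q = 0.705754, giving −¼ ln(0.705754) = 0.087122.
d = 0.328449 + 0.087122 = 0.415571.
Under a molecular clock d = 2μt, so t = d/(2μ) = 0.415571 / (2 × 0.0091) = 22.83 Myr.

22.83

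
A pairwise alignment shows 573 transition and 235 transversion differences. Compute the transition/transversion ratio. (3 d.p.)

R = 573/235 = 2.438297… ≈ 2.438 (to 3 d.p.).

2.438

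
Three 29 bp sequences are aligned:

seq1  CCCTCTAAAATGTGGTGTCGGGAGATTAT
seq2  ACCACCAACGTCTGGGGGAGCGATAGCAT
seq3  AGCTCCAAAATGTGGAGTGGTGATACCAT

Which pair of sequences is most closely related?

seq1–seq2: 13/29 differ, p = 0.448, d = 0.683.
seq1–seq3: 9/29 differ, p = 0.310, d = 0.401.
seq2–seq3: 10/29 differ, p = 0.345, d = 0.462.
The smallest distance is between seq1 and seq3.

seq1 and seq3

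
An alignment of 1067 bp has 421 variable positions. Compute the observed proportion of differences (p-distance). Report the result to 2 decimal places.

p = 421/1067 = 0.394564… ≈ 0.39 (to 2 d.p.).

0.39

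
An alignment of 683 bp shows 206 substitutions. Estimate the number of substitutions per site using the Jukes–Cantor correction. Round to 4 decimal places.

0.3858

p = 206/683 ≈ 0.301611.
d = −(3/4) ln(1 − 4p/3) = −0.75 ln(1 − 0.402148) = −0.75 ln(0.597852)
  = −0.75 × (-0.514412) = 0.385809 substitutions/site.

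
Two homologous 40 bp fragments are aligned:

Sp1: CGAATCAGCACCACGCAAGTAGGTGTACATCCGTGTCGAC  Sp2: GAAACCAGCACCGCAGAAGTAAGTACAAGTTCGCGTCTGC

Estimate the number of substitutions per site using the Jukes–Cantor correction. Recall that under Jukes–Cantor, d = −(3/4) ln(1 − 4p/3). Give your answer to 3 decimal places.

0.520

The sequences differ at 15 of 40 sites, so p = 15/40 = 0.375.
d = −(3/4) ln(1 − 4p/3) = −0.75 ln(1 − 0.5) = −0.75 ln(0.5)
  = −0.75 × (-0.693147) = 0.519860 substitutions/site.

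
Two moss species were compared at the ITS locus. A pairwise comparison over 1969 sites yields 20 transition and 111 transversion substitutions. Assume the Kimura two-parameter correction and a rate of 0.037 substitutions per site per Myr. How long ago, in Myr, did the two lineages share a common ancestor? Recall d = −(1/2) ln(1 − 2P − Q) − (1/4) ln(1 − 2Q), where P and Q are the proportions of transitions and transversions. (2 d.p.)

0.94

P = 20/1969 ≈ 0.010157 and Q = 111/1969 ≈ 0.056374.
Under the Kimura two-parameter model, d = −½ ln(1 − 2P − Q) − ¼ ln(1 − 2Q).
1 − 2P − Q = 0.923312, giving −½ ln(0.923312) = 0.039894.
1 − 2Q = 0.887252, giving −¼ ln(0.887252) = 0.029907.
d = 0.039894 + 0.029907 = 0.069801.
Under a molecular clock d = 2μt, so t = d/(2μ) = 0.069801 / (2 × 0.037) = 0.94 Myr.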